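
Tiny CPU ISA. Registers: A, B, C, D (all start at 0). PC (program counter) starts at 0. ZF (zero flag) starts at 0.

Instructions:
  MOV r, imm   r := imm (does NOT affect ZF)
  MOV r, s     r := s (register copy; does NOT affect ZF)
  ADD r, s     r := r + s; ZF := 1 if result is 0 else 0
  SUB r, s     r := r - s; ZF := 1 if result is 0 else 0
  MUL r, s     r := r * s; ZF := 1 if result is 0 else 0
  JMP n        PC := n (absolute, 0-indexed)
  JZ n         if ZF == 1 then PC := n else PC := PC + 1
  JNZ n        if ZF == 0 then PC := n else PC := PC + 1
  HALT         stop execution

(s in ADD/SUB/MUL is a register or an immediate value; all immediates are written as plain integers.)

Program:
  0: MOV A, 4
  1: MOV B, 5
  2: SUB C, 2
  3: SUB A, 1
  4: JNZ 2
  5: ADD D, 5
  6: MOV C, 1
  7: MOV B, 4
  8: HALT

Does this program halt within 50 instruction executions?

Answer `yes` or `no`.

Step 1: PC=0 exec 'MOV A, 4'. After: A=4 B=0 C=0 D=0 ZF=0 PC=1
Step 2: PC=1 exec 'MOV B, 5'. After: A=4 B=5 C=0 D=0 ZF=0 PC=2
Step 3: PC=2 exec 'SUB C, 2'. After: A=4 B=5 C=-2 D=0 ZF=0 PC=3
Step 4: PC=3 exec 'SUB A, 1'. After: A=3 B=5 C=-2 D=0 ZF=0 PC=4
Step 5: PC=4 exec 'JNZ 2'. After: A=3 B=5 C=-2 D=0 ZF=0 PC=2
Step 6: PC=2 exec 'SUB C, 2'. After: A=3 B=5 C=-4 D=0 ZF=0 PC=3
Step 7: PC=3 exec 'SUB A, 1'. After: A=2 B=5 C=-4 D=0 ZF=0 PC=4
Step 8: PC=4 exec 'JNZ 2'. After: A=2 B=5 C=-4 D=0 ZF=0 PC=2
Step 9: PC=2 exec 'SUB C, 2'. After: A=2 B=5 C=-6 D=0 ZF=0 PC=3
Step 10: PC=3 exec 'SUB A, 1'. After: A=1 B=5 C=-6 D=0 ZF=0 PC=4
Step 11: PC=4 exec 'JNZ 2'. After: A=1 B=5 C=-6 D=0 ZF=0 PC=2
Step 12: PC=2 exec 'SUB C, 2'. After: A=1 B=5 C=-8 D=0 ZF=0 PC=3
Step 13: PC=3 exec 'SUB A, 1'. After: A=0 B=5 C=-8 D=0 ZF=1 PC=4
Step 14: PC=4 exec 'JNZ 2'. After: A=0 B=5 C=-8 D=0 ZF=1 PC=5
Step 15: PC=5 exec 'ADD D, 5'. After: A=0 B=5 C=-8 D=5 ZF=0 PC=6
Step 16: PC=6 exec 'MOV C, 1'. After: A=0 B=5 C=1 D=5 ZF=0 PC=7
Step 17: PC=7 exec 'MOV B, 4'. After: A=0 B=4 C=1 D=5 ZF=0 PC=8
Step 18: PC=8 exec 'HALT'. After: A=0 B=4 C=1 D=5 ZF=0 PC=8 HALTED

Answer: yes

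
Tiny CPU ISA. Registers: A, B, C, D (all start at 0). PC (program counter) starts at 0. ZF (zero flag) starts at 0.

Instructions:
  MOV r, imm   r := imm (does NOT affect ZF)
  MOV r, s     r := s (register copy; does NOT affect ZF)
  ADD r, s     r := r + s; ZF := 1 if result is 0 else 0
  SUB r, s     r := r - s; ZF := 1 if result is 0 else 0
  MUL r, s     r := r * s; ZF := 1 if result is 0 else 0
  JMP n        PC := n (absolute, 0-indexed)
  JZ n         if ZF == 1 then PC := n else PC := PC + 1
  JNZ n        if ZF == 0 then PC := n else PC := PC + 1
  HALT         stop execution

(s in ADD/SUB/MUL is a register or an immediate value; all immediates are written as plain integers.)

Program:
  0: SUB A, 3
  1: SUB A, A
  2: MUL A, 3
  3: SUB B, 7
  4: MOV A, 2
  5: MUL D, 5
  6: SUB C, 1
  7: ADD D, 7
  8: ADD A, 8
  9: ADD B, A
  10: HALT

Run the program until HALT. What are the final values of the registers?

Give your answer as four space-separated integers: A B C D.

Step 1: PC=0 exec 'SUB A, 3'. After: A=-3 B=0 C=0 D=0 ZF=0 PC=1
Step 2: PC=1 exec 'SUB A, A'. After: A=0 B=0 C=0 D=0 ZF=1 PC=2
Step 3: PC=2 exec 'MUL A, 3'. After: A=0 B=0 C=0 D=0 ZF=1 PC=3
Step 4: PC=3 exec 'SUB B, 7'. After: A=0 B=-7 C=0 D=0 ZF=0 PC=4
Step 5: PC=4 exec 'MOV A, 2'. After: A=2 B=-7 C=0 D=0 ZF=0 PC=5
Step 6: PC=5 exec 'MUL D, 5'. After: A=2 B=-7 C=0 D=0 ZF=1 PC=6
Step 7: PC=6 exec 'SUB C, 1'. After: A=2 B=-7 C=-1 D=0 ZF=0 PC=7
Step 8: PC=7 exec 'ADD D, 7'. After: A=2 B=-7 C=-1 D=7 ZF=0 PC=8
Step 9: PC=8 exec 'ADD A, 8'. After: A=10 B=-7 C=-1 D=7 ZF=0 PC=9
Step 10: PC=9 exec 'ADD B, A'. After: A=10 B=3 C=-1 D=7 ZF=0 PC=10
Step 11: PC=10 exec 'HALT'. After: A=10 B=3 C=-1 D=7 ZF=0 PC=10 HALTED

Answer: 10 3 -1 7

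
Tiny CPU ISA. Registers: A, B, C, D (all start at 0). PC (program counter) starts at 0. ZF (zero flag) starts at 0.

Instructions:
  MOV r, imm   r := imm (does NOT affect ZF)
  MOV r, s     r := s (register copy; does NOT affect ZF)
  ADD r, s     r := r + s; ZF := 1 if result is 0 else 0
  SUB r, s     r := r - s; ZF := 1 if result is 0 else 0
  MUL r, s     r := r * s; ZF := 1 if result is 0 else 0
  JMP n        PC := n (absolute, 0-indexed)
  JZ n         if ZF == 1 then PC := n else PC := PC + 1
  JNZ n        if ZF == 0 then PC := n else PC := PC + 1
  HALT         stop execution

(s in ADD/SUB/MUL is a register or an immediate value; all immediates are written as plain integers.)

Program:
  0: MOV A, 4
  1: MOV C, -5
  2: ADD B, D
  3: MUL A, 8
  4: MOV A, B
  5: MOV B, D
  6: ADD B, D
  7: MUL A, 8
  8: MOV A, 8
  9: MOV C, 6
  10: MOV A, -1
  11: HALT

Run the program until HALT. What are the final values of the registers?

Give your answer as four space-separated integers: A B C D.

Step 1: PC=0 exec 'MOV A, 4'. After: A=4 B=0 C=0 D=0 ZF=0 PC=1
Step 2: PC=1 exec 'MOV C, -5'. After: A=4 B=0 C=-5 D=0 ZF=0 PC=2
Step 3: PC=2 exec 'ADD B, D'. After: A=4 B=0 C=-5 D=0 ZF=1 PC=3
Step 4: PC=3 exec 'MUL A, 8'. After: A=32 B=0 C=-5 D=0 ZF=0 PC=4
Step 5: PC=4 exec 'MOV A, B'. After: A=0 B=0 C=-5 D=0 ZF=0 PC=5
Step 6: PC=5 exec 'MOV B, D'. After: A=0 B=0 C=-5 D=0 ZF=0 PC=6
Step 7: PC=6 exec 'ADD B, D'. After: A=0 B=0 C=-5 D=0 ZF=1 PC=7
Step 8: PC=7 exec 'MUL A, 8'. After: A=0 B=0 C=-5 D=0 ZF=1 PC=8
Step 9: PC=8 exec 'MOV A, 8'. After: A=8 B=0 C=-5 D=0 ZF=1 PC=9
Step 10: PC=9 exec 'MOV C, 6'. After: A=8 B=0 C=6 D=0 ZF=1 PC=10
Step 11: PC=10 exec 'MOV A, -1'. After: A=-1 B=0 C=6 D=0 ZF=1 PC=11
Step 12: PC=11 exec 'HALT'. After: A=-1 B=0 C=6 D=0 ZF=1 PC=11 HALTED

Answer: -1 0 6 0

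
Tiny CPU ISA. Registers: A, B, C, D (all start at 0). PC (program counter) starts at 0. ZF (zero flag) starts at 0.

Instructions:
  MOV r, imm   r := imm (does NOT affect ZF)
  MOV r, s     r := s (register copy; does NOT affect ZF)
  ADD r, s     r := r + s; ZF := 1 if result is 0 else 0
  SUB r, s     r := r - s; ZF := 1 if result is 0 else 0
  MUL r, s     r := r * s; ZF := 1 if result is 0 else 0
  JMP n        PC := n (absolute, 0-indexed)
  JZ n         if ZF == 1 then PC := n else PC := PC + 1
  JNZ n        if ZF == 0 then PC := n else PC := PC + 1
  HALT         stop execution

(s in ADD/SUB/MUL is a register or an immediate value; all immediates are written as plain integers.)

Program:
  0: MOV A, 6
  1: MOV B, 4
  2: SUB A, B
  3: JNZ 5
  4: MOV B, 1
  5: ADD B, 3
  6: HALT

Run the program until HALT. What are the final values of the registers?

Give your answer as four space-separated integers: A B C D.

Step 1: PC=0 exec 'MOV A, 6'. After: A=6 B=0 C=0 D=0 ZF=0 PC=1
Step 2: PC=1 exec 'MOV B, 4'. After: A=6 B=4 C=0 D=0 ZF=0 PC=2
Step 3: PC=2 exec 'SUB A, B'. After: A=2 B=4 C=0 D=0 ZF=0 PC=3
Step 4: PC=3 exec 'JNZ 5'. After: A=2 B=4 C=0 D=0 ZF=0 PC=5
Step 5: PC=5 exec 'ADD B, 3'. After: A=2 B=7 C=0 D=0 ZF=0 PC=6
Step 6: PC=6 exec 'HALT'. After: A=2 B=7 C=0 D=0 ZF=0 PC=6 HALTED

Answer: 2 7 0 0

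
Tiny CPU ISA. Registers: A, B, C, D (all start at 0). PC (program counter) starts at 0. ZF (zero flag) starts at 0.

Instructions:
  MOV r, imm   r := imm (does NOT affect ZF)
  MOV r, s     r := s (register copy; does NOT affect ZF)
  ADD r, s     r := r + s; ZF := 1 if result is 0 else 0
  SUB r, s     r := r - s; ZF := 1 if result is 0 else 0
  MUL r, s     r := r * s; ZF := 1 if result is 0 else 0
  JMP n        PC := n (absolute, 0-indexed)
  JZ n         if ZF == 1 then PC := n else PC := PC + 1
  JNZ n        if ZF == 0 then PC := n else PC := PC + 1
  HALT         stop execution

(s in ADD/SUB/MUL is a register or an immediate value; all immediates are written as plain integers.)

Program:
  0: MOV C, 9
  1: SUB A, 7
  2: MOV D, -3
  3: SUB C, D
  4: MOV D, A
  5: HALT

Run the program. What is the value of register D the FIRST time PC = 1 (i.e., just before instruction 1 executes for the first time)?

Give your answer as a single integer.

Step 1: PC=0 exec 'MOV C, 9'. After: A=0 B=0 C=9 D=0 ZF=0 PC=1
First time PC=1: D=0

0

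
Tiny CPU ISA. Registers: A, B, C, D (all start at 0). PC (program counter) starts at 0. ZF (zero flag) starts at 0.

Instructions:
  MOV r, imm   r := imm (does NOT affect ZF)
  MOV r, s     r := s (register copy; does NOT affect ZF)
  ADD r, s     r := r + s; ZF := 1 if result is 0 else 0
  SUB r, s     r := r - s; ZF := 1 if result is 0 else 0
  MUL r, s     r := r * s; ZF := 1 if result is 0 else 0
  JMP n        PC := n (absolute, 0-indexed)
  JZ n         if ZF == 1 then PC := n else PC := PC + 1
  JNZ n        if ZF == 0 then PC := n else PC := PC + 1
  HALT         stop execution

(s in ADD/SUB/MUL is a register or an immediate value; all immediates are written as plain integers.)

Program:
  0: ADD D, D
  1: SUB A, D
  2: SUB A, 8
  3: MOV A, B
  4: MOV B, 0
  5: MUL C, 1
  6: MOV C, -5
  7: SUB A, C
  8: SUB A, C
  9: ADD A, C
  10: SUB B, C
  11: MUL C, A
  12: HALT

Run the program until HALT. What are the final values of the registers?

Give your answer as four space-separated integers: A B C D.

Step 1: PC=0 exec 'ADD D, D'. After: A=0 B=0 C=0 D=0 ZF=1 PC=1
Step 2: PC=1 exec 'SUB A, D'. After: A=0 B=0 C=0 D=0 ZF=1 PC=2
Step 3: PC=2 exec 'SUB A, 8'. After: A=-8 B=0 C=0 D=0 ZF=0 PC=3
Step 4: PC=3 exec 'MOV A, B'. After: A=0 B=0 C=0 D=0 ZF=0 PC=4
Step 5: PC=4 exec 'MOV B, 0'. After: A=0 B=0 C=0 D=0 ZF=0 PC=5
Step 6: PC=5 exec 'MUL C, 1'. After: A=0 B=0 C=0 D=0 ZF=1 PC=6
Step 7: PC=6 exec 'MOV C, -5'. After: A=0 B=0 C=-5 D=0 ZF=1 PC=7
Step 8: PC=7 exec 'SUB A, C'. After: A=5 B=0 C=-5 D=0 ZF=0 PC=8
Step 9: PC=8 exec 'SUB A, C'. After: A=10 B=0 C=-5 D=0 ZF=0 PC=9
Step 10: PC=9 exec 'ADD A, C'. After: A=5 B=0 C=-5 D=0 ZF=0 PC=10
Step 11: PC=10 exec 'SUB B, C'. After: A=5 B=5 C=-5 D=0 ZF=0 PC=11
Step 12: PC=11 exec 'MUL C, A'. After: A=5 B=5 C=-25 D=0 ZF=0 PC=12
Step 13: PC=12 exec 'HALT'. After: A=5 B=5 C=-25 D=0 ZF=0 PC=12 HALTED

Answer: 5 5 -25 0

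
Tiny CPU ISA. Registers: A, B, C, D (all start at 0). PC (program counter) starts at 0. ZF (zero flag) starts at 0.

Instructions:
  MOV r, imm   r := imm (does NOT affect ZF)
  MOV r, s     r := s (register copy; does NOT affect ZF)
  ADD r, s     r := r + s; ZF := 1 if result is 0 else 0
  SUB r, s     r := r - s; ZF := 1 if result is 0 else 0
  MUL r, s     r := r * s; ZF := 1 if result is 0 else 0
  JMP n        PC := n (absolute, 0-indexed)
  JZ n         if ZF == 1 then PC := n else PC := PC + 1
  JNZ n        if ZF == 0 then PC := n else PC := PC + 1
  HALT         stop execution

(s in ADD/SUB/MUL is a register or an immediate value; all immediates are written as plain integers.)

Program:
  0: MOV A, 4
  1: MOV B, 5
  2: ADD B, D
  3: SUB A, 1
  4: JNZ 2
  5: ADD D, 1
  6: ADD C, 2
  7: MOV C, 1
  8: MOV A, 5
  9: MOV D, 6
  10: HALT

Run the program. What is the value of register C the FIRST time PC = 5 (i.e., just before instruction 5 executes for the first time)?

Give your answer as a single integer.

Step 1: PC=0 exec 'MOV A, 4'. After: A=4 B=0 C=0 D=0 ZF=0 PC=1
Step 2: PC=1 exec 'MOV B, 5'. After: A=4 B=5 C=0 D=0 ZF=0 PC=2
Step 3: PC=2 exec 'ADD B, D'. After: A=4 B=5 C=0 D=0 ZF=0 PC=3
Step 4: PC=3 exec 'SUB A, 1'. After: A=3 B=5 C=0 D=0 ZF=0 PC=4
Step 5: PC=4 exec 'JNZ 2'. After: A=3 B=5 C=0 D=0 ZF=0 PC=2
Step 6: PC=2 exec 'ADD B, D'. After: A=3 B=5 C=0 D=0 ZF=0 PC=3
Step 7: PC=3 exec 'SUB A, 1'. After: A=2 B=5 C=0 D=0 ZF=0 PC=4
Step 8: PC=4 exec 'JNZ 2'. After: A=2 B=5 C=0 D=0 ZF=0 PC=2
Step 9: PC=2 exec 'ADD B, D'. After: A=2 B=5 C=0 D=0 ZF=0 PC=3
Step 10: PC=3 exec 'SUB A, 1'. After: A=1 B=5 C=0 D=0 ZF=0 PC=4
Step 11: PC=4 exec 'JNZ 2'. After: A=1 B=5 C=0 D=0 ZF=0 PC=2
Step 12: PC=2 exec 'ADD B, D'. After: A=1 B=5 C=0 D=0 ZF=0 PC=3
Step 13: PC=3 exec 'SUB A, 1'. After: A=0 B=5 C=0 D=0 ZF=1 PC=4
Step 14: PC=4 exec 'JNZ 2'. After: A=0 B=5 C=0 D=0 ZF=1 PC=5
First time PC=5: C=0

0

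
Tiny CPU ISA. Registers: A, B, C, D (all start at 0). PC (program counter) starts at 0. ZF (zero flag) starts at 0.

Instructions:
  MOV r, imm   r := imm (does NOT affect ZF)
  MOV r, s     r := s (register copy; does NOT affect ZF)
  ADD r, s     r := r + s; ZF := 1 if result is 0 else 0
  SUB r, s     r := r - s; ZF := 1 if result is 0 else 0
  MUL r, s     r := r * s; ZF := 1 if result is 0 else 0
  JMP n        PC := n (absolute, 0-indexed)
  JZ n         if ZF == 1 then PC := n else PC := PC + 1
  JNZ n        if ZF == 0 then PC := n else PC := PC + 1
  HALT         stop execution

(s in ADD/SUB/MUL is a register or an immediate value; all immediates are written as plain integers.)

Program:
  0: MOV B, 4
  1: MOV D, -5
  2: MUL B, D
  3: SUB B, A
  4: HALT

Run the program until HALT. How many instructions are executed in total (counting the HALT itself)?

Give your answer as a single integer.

Step 1: PC=0 exec 'MOV B, 4'. After: A=0 B=4 C=0 D=0 ZF=0 PC=1
Step 2: PC=1 exec 'MOV D, -5'. After: A=0 B=4 C=0 D=-5 ZF=0 PC=2
Step 3: PC=2 exec 'MUL B, D'. After: A=0 B=-20 C=0 D=-5 ZF=0 PC=3
Step 4: PC=3 exec 'SUB B, A'. After: A=0 B=-20 C=0 D=-5 ZF=0 PC=4
Step 5: PC=4 exec 'HALT'. After: A=0 B=-20 C=0 D=-5 ZF=0 PC=4 HALTED
Total instructions executed: 5

Answer: 5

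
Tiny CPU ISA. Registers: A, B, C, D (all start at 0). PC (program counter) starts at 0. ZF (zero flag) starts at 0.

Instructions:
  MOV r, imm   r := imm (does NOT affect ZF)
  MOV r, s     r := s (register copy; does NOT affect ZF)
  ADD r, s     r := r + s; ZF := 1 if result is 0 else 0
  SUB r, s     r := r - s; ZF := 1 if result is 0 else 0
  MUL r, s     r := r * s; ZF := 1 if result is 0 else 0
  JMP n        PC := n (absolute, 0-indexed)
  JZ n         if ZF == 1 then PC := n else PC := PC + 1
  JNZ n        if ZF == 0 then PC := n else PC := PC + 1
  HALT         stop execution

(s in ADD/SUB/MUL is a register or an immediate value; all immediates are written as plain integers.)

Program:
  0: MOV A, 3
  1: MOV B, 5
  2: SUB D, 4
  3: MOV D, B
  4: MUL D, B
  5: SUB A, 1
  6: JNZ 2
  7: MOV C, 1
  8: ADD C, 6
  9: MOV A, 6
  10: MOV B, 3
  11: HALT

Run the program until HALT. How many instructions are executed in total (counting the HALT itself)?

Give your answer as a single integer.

Answer: 22

Derivation:
Step 1: PC=0 exec 'MOV A, 3'. After: A=3 B=0 C=0 D=0 ZF=0 PC=1
Step 2: PC=1 exec 'MOV B, 5'. After: A=3 B=5 C=0 D=0 ZF=0 PC=2
Step 3: PC=2 exec 'SUB D, 4'. After: A=3 B=5 C=0 D=-4 ZF=0 PC=3
Step 4: PC=3 exec 'MOV D, B'. After: A=3 B=5 C=0 D=5 ZF=0 PC=4
Step 5: PC=4 exec 'MUL D, B'. After: A=3 B=5 C=0 D=25 ZF=0 PC=5
Step 6: PC=5 exec 'SUB A, 1'. After: A=2 B=5 C=0 D=25 ZF=0 PC=6
Step 7: PC=6 exec 'JNZ 2'. After: A=2 B=5 C=0 D=25 ZF=0 PC=2
Step 8: PC=2 exec 'SUB D, 4'. After: A=2 B=5 C=0 D=21 ZF=0 PC=3
Step 9: PC=3 exec 'MOV D, B'. After: A=2 B=5 C=0 D=5 ZF=0 PC=4
Step 10: PC=4 exec 'MUL D, B'. After: A=2 B=5 C=0 D=25 ZF=0 PC=5
Step 11: PC=5 exec 'SUB A, 1'. After: A=1 B=5 C=0 D=25 ZF=0 PC=6
Step 12: PC=6 exec 'JNZ 2'. After: A=1 B=5 C=0 D=25 ZF=0 PC=2
Step 13: PC=2 exec 'SUB D, 4'. After: A=1 B=5 C=0 D=21 ZF=0 PC=3
Step 14: PC=3 exec 'MOV D, B'. After: A=1 B=5 C=0 D=5 ZF=0 PC=4
Step 15: PC=4 exec 'MUL D, B'. After: A=1 B=5 C=0 D=25 ZF=0 PC=5
Step 16: PC=5 exec 'SUB A, 1'. After: A=0 B=5 C=0 D=25 ZF=1 PC=6
Step 17: PC=6 exec 'JNZ 2'. After: A=0 B=5 C=0 D=25 ZF=1 PC=7
Step 18: PC=7 exec 'MOV C, 1'. After: A=0 B=5 C=1 D=25 ZF=1 PC=8
Step 19: PC=8 exec 'ADD C, 6'. After: A=0 B=5 C=7 D=25 ZF=0 PC=9
Step 20: PC=9 exec 'MOV A, 6'. After: A=6 B=5 C=7 D=25 ZF=0 PC=10
Step 21: PC=10 exec 'MOV B, 3'. After: A=6 B=3 C=7 D=25 ZF=0 PC=11
Step 22: PC=11 exec 'HALT'. After: A=6 B=3 C=7 D=25 ZF=0 PC=11 HALTED
Total instructions executed: 22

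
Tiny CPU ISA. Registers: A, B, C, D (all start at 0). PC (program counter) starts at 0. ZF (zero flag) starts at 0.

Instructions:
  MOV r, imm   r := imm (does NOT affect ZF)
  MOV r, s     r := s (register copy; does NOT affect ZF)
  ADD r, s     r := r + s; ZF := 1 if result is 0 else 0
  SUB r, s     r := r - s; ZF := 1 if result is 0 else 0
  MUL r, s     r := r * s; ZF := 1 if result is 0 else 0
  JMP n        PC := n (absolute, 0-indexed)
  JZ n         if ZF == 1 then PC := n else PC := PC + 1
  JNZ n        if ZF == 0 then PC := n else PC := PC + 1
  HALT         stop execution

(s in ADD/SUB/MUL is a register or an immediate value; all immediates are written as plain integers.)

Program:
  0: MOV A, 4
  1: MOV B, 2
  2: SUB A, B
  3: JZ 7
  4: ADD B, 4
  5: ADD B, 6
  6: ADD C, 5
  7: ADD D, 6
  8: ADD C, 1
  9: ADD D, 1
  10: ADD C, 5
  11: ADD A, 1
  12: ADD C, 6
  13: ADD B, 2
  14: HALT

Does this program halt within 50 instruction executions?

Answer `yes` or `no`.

Step 1: PC=0 exec 'MOV A, 4'. After: A=4 B=0 C=0 D=0 ZF=0 PC=1
Step 2: PC=1 exec 'MOV B, 2'. After: A=4 B=2 C=0 D=0 ZF=0 PC=2
Step 3: PC=2 exec 'SUB A, B'. After: A=2 B=2 C=0 D=0 ZF=0 PC=3
Step 4: PC=3 exec 'JZ 7'. After: A=2 B=2 C=0 D=0 ZF=0 PC=4
Step 5: PC=4 exec 'ADD B, 4'. After: A=2 B=6 C=0 D=0 ZF=0 PC=5
Step 6: PC=5 exec 'ADD B, 6'. After: A=2 B=12 C=0 D=0 ZF=0 PC=6
Step 7: PC=6 exec 'ADD C, 5'. After: A=2 B=12 C=5 D=0 ZF=0 PC=7
Step 8: PC=7 exec 'ADD D, 6'. After: A=2 B=12 C=5 D=6 ZF=0 PC=8
Step 9: PC=8 exec 'ADD C, 1'. After: A=2 B=12 C=6 D=6 ZF=0 PC=9
Step 10: PC=9 exec 'ADD D, 1'. After: A=2 B=12 C=6 D=7 ZF=0 PC=10
Step 11: PC=10 exec 'ADD C, 5'. After: A=2 B=12 C=11 D=7 ZF=0 PC=11
Step 12: PC=11 exec 'ADD A, 1'. After: A=3 B=12 C=11 D=7 ZF=0 PC=12
Step 13: PC=12 exec 'ADD C, 6'. After: A=3 B=12 C=17 D=7 ZF=0 PC=13
Step 14: PC=13 exec 'ADD B, 2'. After: A=3 B=14 C=17 D=7 ZF=0 PC=14
Step 15: PC=14 exec 'HALT'. After: A=3 B=14 C=17 D=7 ZF=0 PC=14 HALTED

Answer: yes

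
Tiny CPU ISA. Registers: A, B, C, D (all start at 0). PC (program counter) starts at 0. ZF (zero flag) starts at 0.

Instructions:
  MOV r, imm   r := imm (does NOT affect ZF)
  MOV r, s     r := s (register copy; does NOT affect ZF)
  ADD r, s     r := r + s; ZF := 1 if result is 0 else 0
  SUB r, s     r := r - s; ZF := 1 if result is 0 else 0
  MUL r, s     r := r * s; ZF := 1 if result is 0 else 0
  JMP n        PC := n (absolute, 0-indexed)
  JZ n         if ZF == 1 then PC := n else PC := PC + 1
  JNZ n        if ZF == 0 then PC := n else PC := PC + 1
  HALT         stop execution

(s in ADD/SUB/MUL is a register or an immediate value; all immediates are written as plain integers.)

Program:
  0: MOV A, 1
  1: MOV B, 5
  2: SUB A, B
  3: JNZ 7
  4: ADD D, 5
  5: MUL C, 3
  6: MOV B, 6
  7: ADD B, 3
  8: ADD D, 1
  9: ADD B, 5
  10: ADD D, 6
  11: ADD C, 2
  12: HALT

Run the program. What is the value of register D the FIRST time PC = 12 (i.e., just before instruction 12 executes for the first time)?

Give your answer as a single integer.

Step 1: PC=0 exec 'MOV A, 1'. After: A=1 B=0 C=0 D=0 ZF=0 PC=1
Step 2: PC=1 exec 'MOV B, 5'. After: A=1 B=5 C=0 D=0 ZF=0 PC=2
Step 3: PC=2 exec 'SUB A, B'. After: A=-4 B=5 C=0 D=0 ZF=0 PC=3
Step 4: PC=3 exec 'JNZ 7'. After: A=-4 B=5 C=0 D=0 ZF=0 PC=7
Step 5: PC=7 exec 'ADD B, 3'. After: A=-4 B=8 C=0 D=0 ZF=0 PC=8
Step 6: PC=8 exec 'ADD D, 1'. After: A=-4 B=8 C=0 D=1 ZF=0 PC=9
Step 7: PC=9 exec 'ADD B, 5'. After: A=-4 B=13 C=0 D=1 ZF=0 PC=10
Step 8: PC=10 exec 'ADD D, 6'. After: A=-4 B=13 C=0 D=7 ZF=0 PC=11
Step 9: PC=11 exec 'ADD C, 2'. After: A=-4 B=13 C=2 D=7 ZF=0 PC=12
First time PC=12: D=7

7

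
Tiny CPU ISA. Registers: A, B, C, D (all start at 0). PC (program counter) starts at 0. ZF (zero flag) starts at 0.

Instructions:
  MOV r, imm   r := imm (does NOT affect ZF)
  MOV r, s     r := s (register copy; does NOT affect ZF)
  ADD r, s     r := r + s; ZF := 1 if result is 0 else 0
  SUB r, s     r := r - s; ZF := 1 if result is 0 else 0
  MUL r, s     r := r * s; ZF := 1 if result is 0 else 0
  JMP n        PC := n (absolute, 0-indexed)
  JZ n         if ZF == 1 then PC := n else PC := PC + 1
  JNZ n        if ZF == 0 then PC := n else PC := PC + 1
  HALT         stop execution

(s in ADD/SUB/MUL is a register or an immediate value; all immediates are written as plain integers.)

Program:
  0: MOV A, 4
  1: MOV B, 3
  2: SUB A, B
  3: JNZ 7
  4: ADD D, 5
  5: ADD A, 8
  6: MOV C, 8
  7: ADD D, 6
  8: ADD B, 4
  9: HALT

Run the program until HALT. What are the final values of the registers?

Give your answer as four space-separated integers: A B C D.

Step 1: PC=0 exec 'MOV A, 4'. After: A=4 B=0 C=0 D=0 ZF=0 PC=1
Step 2: PC=1 exec 'MOV B, 3'. After: A=4 B=3 C=0 D=0 ZF=0 PC=2
Step 3: PC=2 exec 'SUB A, B'. After: A=1 B=3 C=0 D=0 ZF=0 PC=3
Step 4: PC=3 exec 'JNZ 7'. After: A=1 B=3 C=0 D=0 ZF=0 PC=7
Step 5: PC=7 exec 'ADD D, 6'. After: A=1 B=3 C=0 D=6 ZF=0 PC=8
Step 6: PC=8 exec 'ADD B, 4'. After: A=1 B=7 C=0 D=6 ZF=0 PC=9
Step 7: PC=9 exec 'HALT'. After: A=1 B=7 C=0 D=6 ZF=0 PC=9 HALTED

Answer: 1 7 0 6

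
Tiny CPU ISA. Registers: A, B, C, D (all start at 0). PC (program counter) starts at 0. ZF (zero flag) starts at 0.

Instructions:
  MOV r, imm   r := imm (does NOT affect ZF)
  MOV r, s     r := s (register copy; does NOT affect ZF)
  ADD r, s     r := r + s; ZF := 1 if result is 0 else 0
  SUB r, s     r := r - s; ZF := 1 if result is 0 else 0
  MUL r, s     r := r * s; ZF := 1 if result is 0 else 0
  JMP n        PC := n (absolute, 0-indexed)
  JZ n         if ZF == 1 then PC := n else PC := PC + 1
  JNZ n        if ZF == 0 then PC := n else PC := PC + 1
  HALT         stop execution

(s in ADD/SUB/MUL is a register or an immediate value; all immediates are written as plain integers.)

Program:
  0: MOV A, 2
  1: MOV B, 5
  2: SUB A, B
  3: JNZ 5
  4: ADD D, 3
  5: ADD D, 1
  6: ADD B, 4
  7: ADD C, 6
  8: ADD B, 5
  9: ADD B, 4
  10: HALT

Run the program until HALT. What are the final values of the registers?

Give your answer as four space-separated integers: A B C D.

Answer: -3 18 6 1

Derivation:
Step 1: PC=0 exec 'MOV A, 2'. After: A=2 B=0 C=0 D=0 ZF=0 PC=1
Step 2: PC=1 exec 'MOV B, 5'. After: A=2 B=5 C=0 D=0 ZF=0 PC=2
Step 3: PC=2 exec 'SUB A, B'. After: A=-3 B=5 C=0 D=0 ZF=0 PC=3
Step 4: PC=3 exec 'JNZ 5'. After: A=-3 B=5 C=0 D=0 ZF=0 PC=5
Step 5: PC=5 exec 'ADD D, 1'. After: A=-3 B=5 C=0 D=1 ZF=0 PC=6
Step 6: PC=6 exec 'ADD B, 4'. After: A=-3 B=9 C=0 D=1 ZF=0 PC=7
Step 7: PC=7 exec 'ADD C, 6'. After: A=-3 B=9 C=6 D=1 ZF=0 PC=8
Step 8: PC=8 exec 'ADD B, 5'. After: A=-3 B=14 C=6 D=1 ZF=0 PC=9
Step 9: PC=9 exec 'ADD B, 4'. After: A=-3 B=18 C=6 D=1 ZF=0 PC=10
Step 10: PC=10 exec 'HALT'. After: A=-3 B=18 C=6 D=1 ZF=0 PC=10 HALTED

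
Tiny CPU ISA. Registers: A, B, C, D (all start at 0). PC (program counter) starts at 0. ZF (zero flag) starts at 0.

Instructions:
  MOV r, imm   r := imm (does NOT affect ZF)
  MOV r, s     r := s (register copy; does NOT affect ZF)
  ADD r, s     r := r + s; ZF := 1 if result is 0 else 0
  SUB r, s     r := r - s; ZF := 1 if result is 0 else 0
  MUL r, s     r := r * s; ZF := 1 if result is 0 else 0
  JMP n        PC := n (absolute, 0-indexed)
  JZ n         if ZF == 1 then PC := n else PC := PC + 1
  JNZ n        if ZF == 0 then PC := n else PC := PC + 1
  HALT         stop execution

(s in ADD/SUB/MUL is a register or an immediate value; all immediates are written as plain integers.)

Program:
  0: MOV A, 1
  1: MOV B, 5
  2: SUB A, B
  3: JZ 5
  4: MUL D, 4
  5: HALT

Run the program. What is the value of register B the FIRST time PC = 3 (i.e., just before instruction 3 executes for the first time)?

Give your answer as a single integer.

Step 1: PC=0 exec 'MOV A, 1'. After: A=1 B=0 C=0 D=0 ZF=0 PC=1
Step 2: PC=1 exec 'MOV B, 5'. After: A=1 B=5 C=0 D=0 ZF=0 PC=2
Step 3: PC=2 exec 'SUB A, B'. After: A=-4 B=5 C=0 D=0 ZF=0 PC=3
First time PC=3: B=5

5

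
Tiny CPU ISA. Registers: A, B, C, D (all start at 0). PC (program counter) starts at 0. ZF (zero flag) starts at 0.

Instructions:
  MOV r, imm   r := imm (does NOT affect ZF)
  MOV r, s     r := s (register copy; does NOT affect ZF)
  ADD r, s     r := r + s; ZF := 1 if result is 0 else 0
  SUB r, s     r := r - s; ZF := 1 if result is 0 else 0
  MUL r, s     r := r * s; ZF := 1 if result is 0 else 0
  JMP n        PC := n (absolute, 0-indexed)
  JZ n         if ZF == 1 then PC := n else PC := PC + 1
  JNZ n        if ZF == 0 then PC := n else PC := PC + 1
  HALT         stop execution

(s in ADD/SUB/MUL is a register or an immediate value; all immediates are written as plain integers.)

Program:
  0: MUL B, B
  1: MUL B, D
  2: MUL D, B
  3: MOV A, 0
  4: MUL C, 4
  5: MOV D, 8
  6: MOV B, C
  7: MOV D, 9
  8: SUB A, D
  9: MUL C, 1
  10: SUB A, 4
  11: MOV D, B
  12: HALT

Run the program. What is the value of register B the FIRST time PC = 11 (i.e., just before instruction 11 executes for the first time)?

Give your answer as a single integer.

Step 1: PC=0 exec 'MUL B, B'. After: A=0 B=0 C=0 D=0 ZF=1 PC=1
Step 2: PC=1 exec 'MUL B, D'. After: A=0 B=0 C=0 D=0 ZF=1 PC=2
Step 3: PC=2 exec 'MUL D, B'. After: A=0 B=0 C=0 D=0 ZF=1 PC=3
Step 4: PC=3 exec 'MOV A, 0'. After: A=0 B=0 C=0 D=0 ZF=1 PC=4
Step 5: PC=4 exec 'MUL C, 4'. After: A=0 B=0 C=0 D=0 ZF=1 PC=5
Step 6: PC=5 exec 'MOV D, 8'. After: A=0 B=0 C=0 D=8 ZF=1 PC=6
Step 7: PC=6 exec 'MOV B, C'. After: A=0 B=0 C=0 D=8 ZF=1 PC=7
Step 8: PC=7 exec 'MOV D, 9'. After: A=0 B=0 C=0 D=9 ZF=1 PC=8
Step 9: PC=8 exec 'SUB A, D'. After: A=-9 B=0 C=0 D=9 ZF=0 PC=9
Step 10: PC=9 exec 'MUL C, 1'. After: A=-9 B=0 C=0 D=9 ZF=1 PC=10
Step 11: PC=10 exec 'SUB A, 4'. After: A=-13 B=0 C=0 D=9 ZF=0 PC=11
First time PC=11: B=0

0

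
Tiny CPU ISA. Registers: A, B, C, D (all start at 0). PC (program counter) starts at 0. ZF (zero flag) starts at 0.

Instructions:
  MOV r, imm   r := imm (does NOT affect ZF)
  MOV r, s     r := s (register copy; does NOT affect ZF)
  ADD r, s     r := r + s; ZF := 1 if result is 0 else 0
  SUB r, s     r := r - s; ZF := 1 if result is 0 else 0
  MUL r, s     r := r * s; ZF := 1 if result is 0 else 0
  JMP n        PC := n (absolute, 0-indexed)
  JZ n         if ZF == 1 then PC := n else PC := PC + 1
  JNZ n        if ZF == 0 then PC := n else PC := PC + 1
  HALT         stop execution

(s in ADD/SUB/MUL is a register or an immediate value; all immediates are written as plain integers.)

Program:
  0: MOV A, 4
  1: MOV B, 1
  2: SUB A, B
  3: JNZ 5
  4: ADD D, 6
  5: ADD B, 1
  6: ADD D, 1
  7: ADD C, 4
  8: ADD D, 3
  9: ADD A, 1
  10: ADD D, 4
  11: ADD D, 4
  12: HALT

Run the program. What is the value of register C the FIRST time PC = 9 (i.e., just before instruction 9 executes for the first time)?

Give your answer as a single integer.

Step 1: PC=0 exec 'MOV A, 4'. After: A=4 B=0 C=0 D=0 ZF=0 PC=1
Step 2: PC=1 exec 'MOV B, 1'. After: A=4 B=1 C=0 D=0 ZF=0 PC=2
Step 3: PC=2 exec 'SUB A, B'. After: A=3 B=1 C=0 D=0 ZF=0 PC=3
Step 4: PC=3 exec 'JNZ 5'. After: A=3 B=1 C=0 D=0 ZF=0 PC=5
Step 5: PC=5 exec 'ADD B, 1'. After: A=3 B=2 C=0 D=0 ZF=0 PC=6
Step 6: PC=6 exec 'ADD D, 1'. After: A=3 B=2 C=0 D=1 ZF=0 PC=7
Step 7: PC=7 exec 'ADD C, 4'. After: A=3 B=2 C=4 D=1 ZF=0 PC=8
Step 8: PC=8 exec 'ADD D, 3'. After: A=3 B=2 C=4 D=4 ZF=0 PC=9
First time PC=9: C=4

4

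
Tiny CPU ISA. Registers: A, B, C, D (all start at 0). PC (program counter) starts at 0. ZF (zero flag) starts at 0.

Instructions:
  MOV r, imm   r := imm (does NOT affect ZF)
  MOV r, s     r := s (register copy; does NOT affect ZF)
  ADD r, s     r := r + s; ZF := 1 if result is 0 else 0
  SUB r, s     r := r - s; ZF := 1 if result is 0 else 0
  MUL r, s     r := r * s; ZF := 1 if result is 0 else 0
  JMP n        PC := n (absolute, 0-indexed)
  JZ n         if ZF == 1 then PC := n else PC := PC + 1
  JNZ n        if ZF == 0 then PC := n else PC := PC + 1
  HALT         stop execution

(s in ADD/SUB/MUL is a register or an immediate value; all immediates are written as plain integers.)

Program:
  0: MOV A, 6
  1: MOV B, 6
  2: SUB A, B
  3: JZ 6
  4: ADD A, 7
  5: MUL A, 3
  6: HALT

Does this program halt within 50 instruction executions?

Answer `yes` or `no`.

Answer: yes

Derivation:
Step 1: PC=0 exec 'MOV A, 6'. After: A=6 B=0 C=0 D=0 ZF=0 PC=1
Step 2: PC=1 exec 'MOV B, 6'. After: A=6 B=6 C=0 D=0 ZF=0 PC=2
Step 3: PC=2 exec 'SUB A, B'. After: A=0 B=6 C=0 D=0 ZF=1 PC=3
Step 4: PC=3 exec 'JZ 6'. After: A=0 B=6 C=0 D=0 ZF=1 PC=6
Step 5: PC=6 exec 'HALT'. After: A=0 B=6 C=0 D=0 ZF=1 PC=6 HALTED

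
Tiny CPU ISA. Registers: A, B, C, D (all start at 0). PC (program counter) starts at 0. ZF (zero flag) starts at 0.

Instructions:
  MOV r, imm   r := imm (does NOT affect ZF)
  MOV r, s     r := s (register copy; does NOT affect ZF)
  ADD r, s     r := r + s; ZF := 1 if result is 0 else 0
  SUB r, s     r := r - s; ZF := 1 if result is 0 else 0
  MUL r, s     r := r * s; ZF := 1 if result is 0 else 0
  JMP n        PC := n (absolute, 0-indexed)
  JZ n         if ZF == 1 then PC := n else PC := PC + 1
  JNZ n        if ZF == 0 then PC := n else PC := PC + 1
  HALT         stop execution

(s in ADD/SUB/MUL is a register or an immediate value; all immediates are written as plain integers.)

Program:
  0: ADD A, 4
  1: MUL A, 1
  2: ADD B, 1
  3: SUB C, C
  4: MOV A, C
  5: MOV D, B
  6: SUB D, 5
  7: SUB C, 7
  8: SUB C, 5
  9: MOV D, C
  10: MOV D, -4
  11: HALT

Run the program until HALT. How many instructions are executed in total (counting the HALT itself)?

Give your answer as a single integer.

Answer: 12

Derivation:
Step 1: PC=0 exec 'ADD A, 4'. After: A=4 B=0 C=0 D=0 ZF=0 PC=1
Step 2: PC=1 exec 'MUL A, 1'. After: A=4 B=0 C=0 D=0 ZF=0 PC=2
Step 3: PC=2 exec 'ADD B, 1'. After: A=4 B=1 C=0 D=0 ZF=0 PC=3
Step 4: PC=3 exec 'SUB C, C'. After: A=4 B=1 C=0 D=0 ZF=1 PC=4
Step 5: PC=4 exec 'MOV A, C'. After: A=0 B=1 C=0 D=0 ZF=1 PC=5
Step 6: PC=5 exec 'MOV D, B'. After: A=0 B=1 C=0 D=1 ZF=1 PC=6
Step 7: PC=6 exec 'SUB D, 5'. After: A=0 B=1 C=0 D=-4 ZF=0 PC=7
Step 8: PC=7 exec 'SUB C, 7'. After: A=0 B=1 C=-7 D=-4 ZF=0 PC=8
Step 9: PC=8 exec 'SUB C, 5'. After: A=0 B=1 C=-12 D=-4 ZF=0 PC=9
Step 10: PC=9 exec 'MOV D, C'. After: A=0 B=1 C=-12 D=-12 ZF=0 PC=10
Step 11: PC=10 exec 'MOV D, -4'. After: A=0 B=1 C=-12 D=-4 ZF=0 PC=11
Step 12: PC=11 exec 'HALT'. After: A=0 B=1 C=-12 D=-4 ZF=0 PC=11 HALTED
Total instructions executed: 12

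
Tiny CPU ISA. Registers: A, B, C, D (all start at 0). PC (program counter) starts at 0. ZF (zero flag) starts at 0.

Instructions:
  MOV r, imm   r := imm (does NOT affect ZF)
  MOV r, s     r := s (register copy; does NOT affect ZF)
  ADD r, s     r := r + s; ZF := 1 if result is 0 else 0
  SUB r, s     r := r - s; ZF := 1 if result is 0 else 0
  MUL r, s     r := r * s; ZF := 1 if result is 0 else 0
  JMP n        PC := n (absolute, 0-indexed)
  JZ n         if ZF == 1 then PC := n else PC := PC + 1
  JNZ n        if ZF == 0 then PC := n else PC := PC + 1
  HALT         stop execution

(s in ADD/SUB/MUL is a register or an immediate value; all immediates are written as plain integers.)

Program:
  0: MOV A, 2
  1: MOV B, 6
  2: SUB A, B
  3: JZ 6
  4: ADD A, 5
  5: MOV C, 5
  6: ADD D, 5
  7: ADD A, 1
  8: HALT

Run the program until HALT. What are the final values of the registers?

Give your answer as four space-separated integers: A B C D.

Step 1: PC=0 exec 'MOV A, 2'. After: A=2 B=0 C=0 D=0 ZF=0 PC=1
Step 2: PC=1 exec 'MOV B, 6'. After: A=2 B=6 C=0 D=0 ZF=0 PC=2
Step 3: PC=2 exec 'SUB A, B'. After: A=-4 B=6 C=0 D=0 ZF=0 PC=3
Step 4: PC=3 exec 'JZ 6'. After: A=-4 B=6 C=0 D=0 ZF=0 PC=4
Step 5: PC=4 exec 'ADD A, 5'. After: A=1 B=6 C=0 D=0 ZF=0 PC=5
Step 6: PC=5 exec 'MOV C, 5'. After: A=1 B=6 C=5 D=0 ZF=0 PC=6
Step 7: PC=6 exec 'ADD D, 5'. After: A=1 B=6 C=5 D=5 ZF=0 PC=7
Step 8: PC=7 exec 'ADD A, 1'. After: A=2 B=6 C=5 D=5 ZF=0 PC=8
Step 9: PC=8 exec 'HALT'. After: A=2 B=6 C=5 D=5 ZF=0 PC=8 HALTED

Answer: 2 6 5 5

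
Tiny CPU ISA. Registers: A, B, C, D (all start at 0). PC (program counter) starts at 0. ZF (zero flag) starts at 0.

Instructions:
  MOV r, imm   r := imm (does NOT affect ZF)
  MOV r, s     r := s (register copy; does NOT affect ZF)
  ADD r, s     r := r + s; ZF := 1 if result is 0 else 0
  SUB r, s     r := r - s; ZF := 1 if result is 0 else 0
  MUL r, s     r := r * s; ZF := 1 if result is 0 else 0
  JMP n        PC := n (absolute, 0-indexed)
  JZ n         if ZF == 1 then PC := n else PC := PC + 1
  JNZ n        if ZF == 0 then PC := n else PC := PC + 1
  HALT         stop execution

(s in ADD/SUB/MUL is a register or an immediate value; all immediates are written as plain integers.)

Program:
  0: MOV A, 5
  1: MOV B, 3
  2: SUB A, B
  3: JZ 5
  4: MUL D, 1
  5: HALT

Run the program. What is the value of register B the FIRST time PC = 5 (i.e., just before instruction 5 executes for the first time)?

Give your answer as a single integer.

Step 1: PC=0 exec 'MOV A, 5'. After: A=5 B=0 C=0 D=0 ZF=0 PC=1
Step 2: PC=1 exec 'MOV B, 3'. After: A=5 B=3 C=0 D=0 ZF=0 PC=2
Step 3: PC=2 exec 'SUB A, B'. After: A=2 B=3 C=0 D=0 ZF=0 PC=3
Step 4: PC=3 exec 'JZ 5'. After: A=2 B=3 C=0 D=0 ZF=0 PC=4
Step 5: PC=4 exec 'MUL D, 1'. After: A=2 B=3 C=0 D=0 ZF=1 PC=5
First time PC=5: B=3

3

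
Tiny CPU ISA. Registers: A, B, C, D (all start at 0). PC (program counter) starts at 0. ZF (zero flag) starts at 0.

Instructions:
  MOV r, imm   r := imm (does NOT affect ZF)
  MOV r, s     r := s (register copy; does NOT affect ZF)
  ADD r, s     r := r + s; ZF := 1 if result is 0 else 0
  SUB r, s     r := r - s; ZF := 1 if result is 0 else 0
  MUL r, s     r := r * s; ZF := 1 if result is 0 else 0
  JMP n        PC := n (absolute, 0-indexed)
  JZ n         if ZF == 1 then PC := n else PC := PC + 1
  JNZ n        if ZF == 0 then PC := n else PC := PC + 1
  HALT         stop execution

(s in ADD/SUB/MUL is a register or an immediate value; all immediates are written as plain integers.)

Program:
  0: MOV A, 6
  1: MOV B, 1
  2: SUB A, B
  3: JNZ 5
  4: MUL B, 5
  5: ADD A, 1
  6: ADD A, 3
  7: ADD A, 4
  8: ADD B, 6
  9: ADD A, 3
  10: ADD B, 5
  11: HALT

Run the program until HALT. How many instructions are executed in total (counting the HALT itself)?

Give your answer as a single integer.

Step 1: PC=0 exec 'MOV A, 6'. After: A=6 B=0 C=0 D=0 ZF=0 PC=1
Step 2: PC=1 exec 'MOV B, 1'. After: A=6 B=1 C=0 D=0 ZF=0 PC=2
Step 3: PC=2 exec 'SUB A, B'. After: A=5 B=1 C=0 D=0 ZF=0 PC=3
Step 4: PC=3 exec 'JNZ 5'. After: A=5 B=1 C=0 D=0 ZF=0 PC=5
Step 5: PC=5 exec 'ADD A, 1'. After: A=6 B=1 C=0 D=0 ZF=0 PC=6
Step 6: PC=6 exec 'ADD A, 3'. After: A=9 B=1 C=0 D=0 ZF=0 PC=7
Step 7: PC=7 exec 'ADD A, 4'. After: A=13 B=1 C=0 D=0 ZF=0 PC=8
Step 8: PC=8 exec 'ADD B, 6'. After: A=13 B=7 C=0 D=0 ZF=0 PC=9
Step 9: PC=9 exec 'ADD A, 3'. After: A=16 B=7 C=0 D=0 ZF=0 PC=10
Step 10: PC=10 exec 'ADD B, 5'. After: A=16 B=12 C=0 D=0 ZF=0 PC=11
Step 11: PC=11 exec 'HALT'. After: A=16 B=12 C=0 D=0 ZF=0 PC=11 HALTED
Total instructions executed: 11

Answer: 11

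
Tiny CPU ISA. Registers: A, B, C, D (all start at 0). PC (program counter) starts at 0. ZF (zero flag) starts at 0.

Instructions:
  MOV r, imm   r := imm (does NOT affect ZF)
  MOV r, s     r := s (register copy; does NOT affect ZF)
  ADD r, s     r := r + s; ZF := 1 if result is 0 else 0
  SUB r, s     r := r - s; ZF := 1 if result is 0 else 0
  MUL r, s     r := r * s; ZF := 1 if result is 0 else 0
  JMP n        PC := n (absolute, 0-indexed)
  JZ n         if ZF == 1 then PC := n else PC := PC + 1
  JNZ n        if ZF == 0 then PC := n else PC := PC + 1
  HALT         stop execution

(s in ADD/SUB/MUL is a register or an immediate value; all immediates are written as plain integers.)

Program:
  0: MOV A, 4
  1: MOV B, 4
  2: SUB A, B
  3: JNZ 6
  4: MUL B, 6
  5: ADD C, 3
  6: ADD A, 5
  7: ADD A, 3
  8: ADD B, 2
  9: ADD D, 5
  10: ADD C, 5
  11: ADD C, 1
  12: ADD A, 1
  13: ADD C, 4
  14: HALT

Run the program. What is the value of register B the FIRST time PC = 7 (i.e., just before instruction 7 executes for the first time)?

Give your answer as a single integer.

Step 1: PC=0 exec 'MOV A, 4'. After: A=4 B=0 C=0 D=0 ZF=0 PC=1
Step 2: PC=1 exec 'MOV B, 4'. After: A=4 B=4 C=0 D=0 ZF=0 PC=2
Step 3: PC=2 exec 'SUB A, B'. After: A=0 B=4 C=0 D=0 ZF=1 PC=3
Step 4: PC=3 exec 'JNZ 6'. After: A=0 B=4 C=0 D=0 ZF=1 PC=4
Step 5: PC=4 exec 'MUL B, 6'. After: A=0 B=24 C=0 D=0 ZF=0 PC=5
Step 6: PC=5 exec 'ADD C, 3'. After: A=0 B=24 C=3 D=0 ZF=0 PC=6
Step 7: PC=6 exec 'ADD A, 5'. After: A=5 B=24 C=3 D=0 ZF=0 PC=7
First time PC=7: B=24

24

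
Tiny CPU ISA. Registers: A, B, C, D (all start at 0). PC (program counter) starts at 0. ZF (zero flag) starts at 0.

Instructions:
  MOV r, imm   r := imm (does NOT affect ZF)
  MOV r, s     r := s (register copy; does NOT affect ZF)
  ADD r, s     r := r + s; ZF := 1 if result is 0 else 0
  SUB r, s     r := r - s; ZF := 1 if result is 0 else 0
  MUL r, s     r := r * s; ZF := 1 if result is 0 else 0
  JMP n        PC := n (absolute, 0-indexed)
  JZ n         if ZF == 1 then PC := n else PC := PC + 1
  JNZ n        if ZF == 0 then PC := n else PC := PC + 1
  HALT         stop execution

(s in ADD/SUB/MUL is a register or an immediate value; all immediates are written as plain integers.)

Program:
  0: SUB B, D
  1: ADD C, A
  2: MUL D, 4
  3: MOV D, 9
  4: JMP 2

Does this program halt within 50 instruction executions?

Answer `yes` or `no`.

Answer: no

Derivation:
Step 1: PC=0 exec 'SUB B, D'. After: A=0 B=0 C=0 D=0 ZF=1 PC=1
Step 2: PC=1 exec 'ADD C, A'. After: A=0 B=0 C=0 D=0 ZF=1 PC=2
Step 3: PC=2 exec 'MUL D, 4'. After: A=0 B=0 C=0 D=0 ZF=1 PC=3
Step 4: PC=3 exec 'MOV D, 9'. After: A=0 B=0 C=0 D=9 ZF=1 PC=4
Step 5: PC=4 exec 'JMP 2'. After: A=0 B=0 C=0 D=9 ZF=1 PC=2
Step 6: PC=2 exec 'MUL D, 4'. After: A=0 B=0 C=0 D=36 ZF=0 PC=3
Step 7: PC=3 exec 'MOV D, 9'. After: A=0 B=0 C=0 D=9 ZF=0 PC=4
Step 8: PC=4 exec 'JMP 2'. After: A=0 B=0 C=0 D=9 ZF=0 PC=2
Step 9: PC=2 exec 'MUL D, 4'. After: A=0 B=0 C=0 D=36 ZF=0 PC=3
State after step 9 equals state after step 6: the program is in a cycle of length 3 and will never halt.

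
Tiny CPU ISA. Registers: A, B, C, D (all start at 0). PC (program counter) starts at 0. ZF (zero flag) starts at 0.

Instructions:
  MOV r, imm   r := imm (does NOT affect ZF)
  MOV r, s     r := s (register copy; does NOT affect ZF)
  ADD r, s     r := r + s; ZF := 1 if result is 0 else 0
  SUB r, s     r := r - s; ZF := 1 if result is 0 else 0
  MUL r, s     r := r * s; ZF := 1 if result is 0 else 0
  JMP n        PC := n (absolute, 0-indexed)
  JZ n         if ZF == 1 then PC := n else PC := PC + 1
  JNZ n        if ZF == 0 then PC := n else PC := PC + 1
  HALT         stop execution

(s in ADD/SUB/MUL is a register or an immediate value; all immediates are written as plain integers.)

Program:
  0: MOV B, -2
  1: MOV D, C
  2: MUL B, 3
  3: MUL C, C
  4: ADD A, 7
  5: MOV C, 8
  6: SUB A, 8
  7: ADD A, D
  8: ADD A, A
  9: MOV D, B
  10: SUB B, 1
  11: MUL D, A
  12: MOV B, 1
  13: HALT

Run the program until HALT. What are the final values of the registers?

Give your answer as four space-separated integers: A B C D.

Answer: -2 1 8 12

Derivation:
Step 1: PC=0 exec 'MOV B, -2'. After: A=0 B=-2 C=0 D=0 ZF=0 PC=1
Step 2: PC=1 exec 'MOV D, C'. After: A=0 B=-2 C=0 D=0 ZF=0 PC=2
Step 3: PC=2 exec 'MUL B, 3'. After: A=0 B=-6 C=0 D=0 ZF=0 PC=3
Step 4: PC=3 exec 'MUL C, C'. After: A=0 B=-6 C=0 D=0 ZF=1 PC=4
Step 5: PC=4 exec 'ADD A, 7'. After: A=7 B=-6 C=0 D=0 ZF=0 PC=5
Step 6: PC=5 exec 'MOV C, 8'. After: A=7 B=-6 C=8 D=0 ZF=0 PC=6
Step 7: PC=6 exec 'SUB A, 8'. After: A=-1 B=-6 C=8 D=0 ZF=0 PC=7
Step 8: PC=7 exec 'ADD A, D'. After: A=-1 B=-6 C=8 D=0 ZF=0 PC=8
Step 9: PC=8 exec 'ADD A, A'. After: A=-2 B=-6 C=8 D=0 ZF=0 PC=9
Step 10: PC=9 exec 'MOV D, B'. After: A=-2 B=-6 C=8 D=-6 ZF=0 PC=10
Step 11: PC=10 exec 'SUB B, 1'. After: A=-2 B=-7 C=8 D=-6 ZF=0 PC=11
Step 12: PC=11 exec 'MUL D, A'. After: A=-2 B=-7 C=8 D=12 ZF=0 PC=12
Step 13: PC=12 exec 'MOV B, 1'. After: A=-2 B=1 C=8 D=12 ZF=0 PC=13
Step 14: PC=13 exec 'HALT'. After: A=-2 B=1 C=8 D=12 ZF=0 PC=13 HALTED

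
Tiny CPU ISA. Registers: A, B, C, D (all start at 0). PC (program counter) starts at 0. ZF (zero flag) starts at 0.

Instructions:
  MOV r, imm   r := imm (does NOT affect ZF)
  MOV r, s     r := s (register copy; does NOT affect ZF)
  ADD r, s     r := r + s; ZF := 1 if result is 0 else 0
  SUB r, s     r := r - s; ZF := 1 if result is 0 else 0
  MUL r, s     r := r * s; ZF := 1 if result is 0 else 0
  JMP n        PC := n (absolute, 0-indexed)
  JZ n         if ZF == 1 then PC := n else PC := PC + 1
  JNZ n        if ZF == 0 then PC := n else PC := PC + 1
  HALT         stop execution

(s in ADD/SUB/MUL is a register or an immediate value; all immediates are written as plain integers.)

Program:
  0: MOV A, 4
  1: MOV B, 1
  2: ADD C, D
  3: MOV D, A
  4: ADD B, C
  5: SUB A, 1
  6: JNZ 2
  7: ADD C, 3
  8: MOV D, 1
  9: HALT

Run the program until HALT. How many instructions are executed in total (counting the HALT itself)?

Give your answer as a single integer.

Step 1: PC=0 exec 'MOV A, 4'. After: A=4 B=0 C=0 D=0 ZF=0 PC=1
Step 2: PC=1 exec 'MOV B, 1'. After: A=4 B=1 C=0 D=0 ZF=0 PC=2
Step 3: PC=2 exec 'ADD C, D'. After: A=4 B=1 C=0 D=0 ZF=1 PC=3
Step 4: PC=3 exec 'MOV D, A'. After: A=4 B=1 C=0 D=4 ZF=1 PC=4
Step 5: PC=4 exec 'ADD B, C'. After: A=4 B=1 C=0 D=4 ZF=0 PC=5
Step 6: PC=5 exec 'SUB A, 1'. After: A=3 B=1 C=0 D=4 ZF=0 PC=6
Step 7: PC=6 exec 'JNZ 2'. After: A=3 B=1 C=0 D=4 ZF=0 PC=2
Step 8: PC=2 exec 'ADD C, D'. After: A=3 B=1 C=4 D=4 ZF=0 PC=3
Step 9: PC=3 exec 'MOV D, A'. After: A=3 B=1 C=4 D=3 ZF=0 PC=4
Step 10: PC=4 exec 'ADD B, C'. After: A=3 B=5 C=4 D=3 ZF=0 PC=5
Step 11: PC=5 exec 'SUB A, 1'. After: A=2 B=5 C=4 D=3 ZF=0 PC=6
Step 12: PC=6 exec 'JNZ 2'. After: A=2 B=5 C=4 D=3 ZF=0 PC=2
Step 13: PC=2 exec 'ADD C, D'. After: A=2 B=5 C=7 D=3 ZF=0 PC=3
Step 14: PC=3 exec 'MOV D, A'. After: A=2 B=5 C=7 D=2 ZF=0 PC=4
Step 15: PC=4 exec 'ADD B, C'. After: A=2 B=12 C=7 D=2 ZF=0 PC=5
Step 16: PC=5 exec 'SUB A, 1'. After: A=1 B=12 C=7 D=2 ZF=0 PC=6
Step 17: PC=6 exec 'JNZ 2'. After: A=1 B=12 C=7 D=2 ZF=0 PC=2
Step 18: PC=2 exec 'ADD C, D'. After: A=1 B=12 C=9 D=2 ZF=0 PC=3
Step 19: PC=3 exec 'MOV D, A'. After: A=1 B=12 C=9 D=1 ZF=0 PC=4
Step 20: PC=4 exec 'ADD B, C'. After: A=1 B=21 C=9 D=1 ZF=0 PC=5
Step 21: PC=5 exec 'SUB A, 1'. After: A=0 B=21 C=9 D=1 ZF=1 PC=6
Step 22: PC=6 exec 'JNZ 2'. After: A=0 B=21 C=9 D=1 ZF=1 PC=7
Step 23: PC=7 exec 'ADD C, 3'. After: A=0 B=21 C=12 D=1 ZF=0 PC=8
Step 24: PC=8 exec 'MOV D, 1'. After: A=0 B=21 C=12 D=1 ZF=0 PC=9
Step 25: PC=9 exec 'HALT'. After: A=0 B=21 C=12 D=1 ZF=0 PC=9 HALTED
Total instructions executed: 25

Answer: 25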